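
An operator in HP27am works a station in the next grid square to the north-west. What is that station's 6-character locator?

HP17xn

Longitude subsquare a = 0; −1 → -1, wraps to 23 = x, carry into square.
Longitude square 2; −1 → 1.
Latitude subsquare m = 12; +1 → 13 = n.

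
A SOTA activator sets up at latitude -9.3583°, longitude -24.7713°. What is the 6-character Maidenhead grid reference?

HI70op

Offset from 180°W / 90°S: lon 155.2287°, lat 80.6417°.
Field (20°×10°, letters A–R): 155.2287/20 → 7 → H, 80.6417/10 → 8 → I; chars HI.
Square (2°×1°, digits 0–9): 15.2287/2 → 7, 0.6417/1 → 0; chars 70.
Subsquare (5′×2.5′, letters a–x): 1.2287/0.0833333 → 14 → o, 0.6417/0.0416667 → 15 → p; chars op.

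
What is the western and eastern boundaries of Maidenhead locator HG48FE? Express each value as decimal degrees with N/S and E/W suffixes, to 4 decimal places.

Field H=7, G=6: +7·20° lon, +6·10° lat → SW at lon -40°, lat -30°.
Square 4, 8: +4·2° lon, +8·1° lat → SW at lon -32°, lat -22°.
Subsquare f=5, e=4: +5·0.0833333° lon, +4·0.0416667° lat → SW at lon -31.5833°, lat -21.8333°.
Cell spans 0.0833333° lon × 0.0416667° lat.
west 31.5833° W, east 31.5000° W.

31.5833° W, 31.5000° W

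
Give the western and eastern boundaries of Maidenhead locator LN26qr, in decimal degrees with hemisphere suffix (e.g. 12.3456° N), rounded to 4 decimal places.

45.3333° E, 45.4167° E

Field L=11, N=13: +11·20° lon, +13·10° lat → SW at lon 40°, lat 40°.
Square 2, 6: +2·2° lon, +6·1° lat → SW at lon 44°, lat 46°.
Subsquare q=16, r=17: +16·0.0833333° lon, +17·0.0416667° lat → SW at lon 45.3333°, lat 46.7083°.
Cell spans 0.0833333° lon × 0.0416667° lat.
west 45.3333° E, east 45.4167° E.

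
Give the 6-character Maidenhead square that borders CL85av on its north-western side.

CL75xw

Longitude subsquare a = 0; −1 → -1, wraps to 23 = x, carry into square.
Longitude square 8; −1 → 7.
Latitude subsquare v = 21; +1 → 22 = w.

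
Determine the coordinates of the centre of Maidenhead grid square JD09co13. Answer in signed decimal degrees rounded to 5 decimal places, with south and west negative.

Field J=9, D=3: +9·20° lon, +3·10° lat → SW at lon 0°, lat -60°.
Square 0, 9: +0·2° lon, +9·1° lat → SW at lon 0°, lat -51°.
Subsquare c=2, o=14: +2·0.0833333° lon, +14·0.0416667° lat → SW at lon 0.166667°, lat -50.4167°.
Extended square 1, 3: +1·0.00833333° lon, +3·0.00416667° lat → SW at lon 0.175°, lat -50.4042°.
Cell spans 0.00833333° lon × 0.00416667° lat. Centre is SW corner plus half of each.
latitude -50.40208, longitude 0.17917.

-50.40208, 0.17917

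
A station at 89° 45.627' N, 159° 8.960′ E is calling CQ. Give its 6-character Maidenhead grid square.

Shift to the Maidenhead origin (180°W, 90°S): lon 339.1493, lat 179.7604.
Field: lon ⌊339.1493/20⌋ = 16 → Q; lat ⌊179.7604/10⌋ = 17 → R.
Square: lon ⌊19.1493/2⌋ = 9; lat ⌊9.7604/1⌋ = 9.
Subsquare: lon ⌊1.1493/0.0833333⌋ = 13 → n; lat ⌊0.7604/0.0416667⌋ = 18 → s.

QR99ns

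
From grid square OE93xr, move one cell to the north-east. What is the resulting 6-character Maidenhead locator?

Longitude subsquare x = 23; +1 → 24, wraps to 0 = a, carry into square.
Longitude square 9; +1 → 10, wraps to 0, carry into field.
Longitude field O = 14; +1 → 15 = P.
Latitude subsquare r = 17; +1 → 18 = s.

PE03as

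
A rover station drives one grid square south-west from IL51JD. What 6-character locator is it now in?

Longitude subsquare j = 9; −1 → 8 = i.
Latitude subsquare d = 3; −1 → 2 = c.

IL51ic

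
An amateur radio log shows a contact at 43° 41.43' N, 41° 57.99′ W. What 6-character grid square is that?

Shift to the Maidenhead origin (180°W, 90°S): lon 138.0335, lat 133.6905.
Field (20°×10°, letters A–R): 138.0335/20 → 6 → G, 133.6905/10 → 13 → N; chars GN.
Square (2°×1°, digits 0–9): 18.0335/2 → 9, 3.6905/1 → 3; chars 93.
Subsquare (5′×2.5′, letters a–x): 0.0335/0.0833333 → 0 → a, 0.6905/0.0416667 → 16 → q; chars aq.

GN93aq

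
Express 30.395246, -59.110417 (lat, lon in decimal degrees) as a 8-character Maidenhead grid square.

Offset from 180°W / 90°S: lon 120.88958°, lat 120.39525°.
Field: 120.88958/20 → 6 → G, 120.39525/10 → 12 → M; chars GM.
Square: 0.88958/2 → 0, 0.39525/1 → 0; chars 00.
Subsquare: 0.88958/0.0833333 → 10 → k, 0.39525/0.0416667 → 9 → j; chars kj.
Extended square: 0.05625/0.00833333 → 6, 0.02025/0.00416667 → 4; chars 64.

GM00kj64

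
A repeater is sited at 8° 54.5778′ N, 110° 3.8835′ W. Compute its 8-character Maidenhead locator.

Shift to the Maidenhead origin (180°W, 90°S): lon 69.93528, lat 98.90963.
Field: 69.93528/20 → 3 → D, 98.90963/10 → 9 → J; chars DJ.
Square: 9.93528/2 → 4, 8.90963/1 → 8; chars 48.
Subsquare: 1.93528/0.0833333 → 23 → x, 0.90963/0.0416667 → 21 → v; chars xv.
Extended square: 0.01861/0.00833333 → 2, 0.03463/0.00416667 → 8; chars 28.

DJ48xv28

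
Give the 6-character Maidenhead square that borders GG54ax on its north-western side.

Longitude subsquare a = 0; −1 → -1, wraps to 23 = x, carry into square.
Longitude square 5; −1 → 4.
Latitude subsquare x = 23; +1 → 24, wraps to 0 = a, carry into square.
Latitude square 4; +1 → 5.

GG45xa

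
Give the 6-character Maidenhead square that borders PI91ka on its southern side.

PI90kx

Latitude subsquare a = 0; −1 → -1, wraps to 23 = x, carry into square.
Latitude square 1; −1 → 0.
The longitude characters are unchanged.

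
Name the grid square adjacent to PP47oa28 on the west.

Longitude extended square 2; −1 → 1.
The latitude characters are unchanged.

PP47oa18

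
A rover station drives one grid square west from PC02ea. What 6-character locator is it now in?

Longitude subsquare e = 4; −1 → 3 = d.
The latitude characters are unchanged.

PC02da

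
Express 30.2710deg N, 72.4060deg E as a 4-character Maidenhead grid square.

MM60

Shift to the Maidenhead origin (180°W, 90°S): lon 252.41, lat 120.27.
Field: 252.41/20 → 12 → M, 120.27/10 → 12 → M; chars MM.
Square: 12.41/2 → 6, 0.27/1 → 0; chars 60.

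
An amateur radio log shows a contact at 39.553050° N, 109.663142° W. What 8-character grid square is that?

Offset from 180°W / 90°S: lon 70.33686°, lat 129.55305°.
Field: 70.33686/20 → 3 → D, 129.55305/10 → 12 → M; chars DM.
Square: 10.33686/2 → 5, 9.55305/1 → 9; chars 59.
Subsquare: 0.33686/0.0833333 → 4 → e, 0.55305/0.0416667 → 13 → n; chars en.
Extended square: 0.00352/0.00833333 → 0, 0.01138/0.00416667 → 2; chars 02.

DM59en02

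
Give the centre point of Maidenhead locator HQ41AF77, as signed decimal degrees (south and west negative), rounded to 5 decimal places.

Field H=7, Q=16: +7·20° lon, +16·10° lat → SW at lon -40°, lat 70°.
Square 4, 1: +4·2° lon, +1·1° lat → SW at lon -32°, lat 71°.
Subsquare a=0, f=5: +0·0.0833333° lon, +5·0.0416667° lat → SW at lon -32°, lat 71.2083°.
Extended square 7, 7: +7·0.00833333° lon, +7·0.00416667° lat → SW at lon -31.9417°, lat 71.2375°.
Cell spans 0.00833333° lon × 0.00416667° lat. Centre is SW corner plus half of each.
latitude 71.23958, longitude -31.93750.

71.23958, -31.93750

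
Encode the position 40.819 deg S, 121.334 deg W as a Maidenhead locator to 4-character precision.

Add 180° to longitude and 90° to latitude: 58.67, 49.18.
Field: 58.67/20 → 2 → C, 49.18/10 → 4 → E; chars CE.
Square: 18.67/2 → 9, 9.18/1 → 9; chars 99.

CE99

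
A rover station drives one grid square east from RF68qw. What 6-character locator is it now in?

RF68rw

Longitude subsquare q = 16; +1 → 17 = r.
The latitude characters are unchanged.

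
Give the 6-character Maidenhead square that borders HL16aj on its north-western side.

Longitude subsquare a = 0; −1 → -1, wraps to 23 = x, carry into square.
Longitude square 1; −1 → 0.
Latitude subsquare j = 9; +1 → 10 = k.

HL06xk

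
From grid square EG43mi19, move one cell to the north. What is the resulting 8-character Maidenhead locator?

EG43mj10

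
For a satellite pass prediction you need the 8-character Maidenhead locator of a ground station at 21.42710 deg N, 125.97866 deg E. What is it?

PL21xk72

Add 180° to longitude and 90° to latitude: 305.97866, 111.42710.
Field: lon ⌊305.97866/20⌋ = 15 → P; lat ⌊111.42710/10⌋ = 11 → L.
Square: lon ⌊5.97866/2⌋ = 2; lat ⌊1.42710/1⌋ = 1.
Subsquare: lon ⌊1.97866/0.0833333⌋ = 23 → x; lat ⌊0.42710/0.0416667⌋ = 10 → k.
Extended square: lon ⌊0.06199/0.00833333⌋ = 7; lat ⌊0.01043/0.00416667⌋ = 2.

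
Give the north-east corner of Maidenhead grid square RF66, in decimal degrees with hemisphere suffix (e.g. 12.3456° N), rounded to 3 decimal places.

Field R=17, F=5: +17·20° lon, +5·10° lat → SW at lon 160°, lat -40°.
Square 6, 6: +6·2° lon, +6·1° lat → SW at lon 172°, lat -34°.
Cell spans 2° lon × 1° lat. NE corner is SW corner plus one full cell.
latitude 33.000° S, longitude 174.000° E.

33.000° S, 174.000° E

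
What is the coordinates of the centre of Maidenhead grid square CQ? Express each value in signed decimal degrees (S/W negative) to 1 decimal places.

75.0, -130.0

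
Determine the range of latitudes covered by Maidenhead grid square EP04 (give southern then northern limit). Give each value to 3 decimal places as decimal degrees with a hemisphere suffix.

Field E=4, P=15: +4·20° lon, +15·10° lat → SW at lon -100°, lat 60°.
Square 0, 4: +0·2° lon, +4·1° lat → SW at lon -100°, lat 64°.
Cell spans 2° lon × 1° lat.
south 64.000° N, north 65.000° N.

64.000° N, 65.000° N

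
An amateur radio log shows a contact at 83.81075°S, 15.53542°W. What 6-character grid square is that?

Add 180° to longitude and 90° to latitude: 164.4646, 6.1893.
Field: lon ⌊164.4646/20⌋ = 8 → I; lat ⌊6.1893/10⌋ = 0 → A.
Square: lon ⌊4.4646/2⌋ = 2; lat ⌊6.1893/1⌋ = 6.
Subsquare: lon ⌊0.4646/0.0833333⌋ = 5 → f; lat ⌊0.1893/0.0416667⌋ = 4 → e.

IA26fe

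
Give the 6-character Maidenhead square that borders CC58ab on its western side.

CC48xb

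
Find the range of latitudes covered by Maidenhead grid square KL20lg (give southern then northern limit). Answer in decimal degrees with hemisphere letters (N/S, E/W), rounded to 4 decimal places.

Field K=10, L=11: +10·20° lon, +11·10° lat → SW at lon 20°, lat 20°.
Square 2, 0: +2·2° lon, +0·1° lat → SW at lon 24°, lat 20°.
Subsquare l=11, g=6: +11·0.0833333° lon, +6·0.0416667° lat → SW at lon 24.9167°, lat 20.25°.
Cell spans 0.0833333° lon × 0.0416667° lat.
south 20.2500° N, north 20.2917° N.

20.2500° N, 20.2917° N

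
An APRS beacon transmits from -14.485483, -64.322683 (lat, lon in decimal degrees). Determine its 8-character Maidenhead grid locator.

Offset from 180°W / 90°S: lon 115.67732°, lat 75.51452°.
Field (20°×10°, letters A–R): lon ⌊115.67732/20⌋ = 5 → F; lat ⌊75.51452/10⌋ = 7 → H.
Square (2°×1°, digits 0–9): lon ⌊15.67732/2⌋ = 7; lat ⌊5.51452/1⌋ = 5.
Subsquare (5′×2.5′, letters a–x): lon ⌊1.67732/0.0833333⌋ = 20 → u; lat ⌊0.51452/0.0416667⌋ = 12 → m.
Extended square (30″×15″, digits 0–9): lon ⌊0.01065/0.00833333⌋ = 1; lat ⌊0.01452/0.00416667⌋ = 3.

FH75um13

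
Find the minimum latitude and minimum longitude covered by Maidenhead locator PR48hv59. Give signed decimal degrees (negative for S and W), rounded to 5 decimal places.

88.91250, 128.62500

Field P=15, R=17: +15·20° lon, +17·10° lat → SW at lon 120°, lat 80°.
Square 4, 8: +4·2° lon, +8·1° lat → SW at lon 128°, lat 88°.
Subsquare h=7, v=21: +7·0.0833333° lon, +21·0.0416667° lat → SW at lon 128.583°, lat 88.875°.
Extended square 5, 9: +5·0.00833333° lon, +9·0.00416667° lat → SW at lon 128.625°, lat 88.9125°.
latitude 88.91250, longitude 128.62500.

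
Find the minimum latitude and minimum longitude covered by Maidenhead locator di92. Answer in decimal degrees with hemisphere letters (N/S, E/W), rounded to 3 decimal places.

8.000° S, 102.000° W

Field D=3, I=8: +3·20° lon, +8·10° lat → SW at lon -120°, lat -10°.
Square 9, 2: +9·2° lon, +2·1° lat → SW at lon -102°, lat -8°.
latitude 8.000° S, longitude 102.000° W.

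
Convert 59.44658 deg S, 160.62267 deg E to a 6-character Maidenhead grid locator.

Shift to the Maidenhead origin (180°W, 90°S): lon 340.6227, lat 30.5534.
Field (20°×10°, letters A–R): 340.6227/20 → 17 → R, 30.5534/10 → 3 → D; chars RD.
Square (2°×1°, digits 0–9): 0.6227/2 → 0, 0.5534/1 → 0; chars 00.
Subsquare (5′×2.5′, letters a–x): 0.6227/0.0833333 → 7 → h, 0.5534/0.0416667 → 13 → n; chars hn.

RD00hn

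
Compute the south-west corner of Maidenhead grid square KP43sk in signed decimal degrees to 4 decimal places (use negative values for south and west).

Field K=10, P=15: +10·20° lon, +15·10° lat → SW at lon 20°, lat 60°.
Square 4, 3: +4·2° lon, +3·1° lat → SW at lon 28°, lat 63°.
Subsquare s=18, k=10: +18·0.0833333° lon, +10·0.0416667° lat → SW at lon 29.5°, lat 63.4167°.
latitude 63.4167, longitude 29.5000.

63.4167, 29.5000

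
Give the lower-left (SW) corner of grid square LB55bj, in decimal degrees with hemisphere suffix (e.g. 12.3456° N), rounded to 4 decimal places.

Field L=11, B=1: +11·20° lon, +1·10° lat → SW at lon 40°, lat -80°.
Square 5, 5: +5·2° lon, +5·1° lat → SW at lon 50°, lat -75°.
Subsquare b=1, j=9: +1·0.0833333° lon, +9·0.0416667° lat → SW at lon 50.0833°, lat -74.625°.
latitude 74.6250° S, longitude 50.0833° E.

74.6250° S, 50.0833° E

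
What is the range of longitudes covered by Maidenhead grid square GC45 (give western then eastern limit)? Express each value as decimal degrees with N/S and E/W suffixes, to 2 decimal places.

52.00° W, 50.00° W

Field G=6, C=2: +6·20° lon, +2·10° lat → SW at lon -60°, lat -70°.
Square 4, 5: +4·2° lon, +5·1° lat → SW at lon -52°, lat -65°.
Cell spans 2° lon × 1° lat.
west 52.00° W, east 50.00° W.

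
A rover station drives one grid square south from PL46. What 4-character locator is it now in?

PL45

Latitude square 6; −1 → 5.
The longitude characters are unchanged.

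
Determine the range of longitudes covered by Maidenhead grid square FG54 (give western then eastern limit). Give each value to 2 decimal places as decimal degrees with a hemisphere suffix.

70.00° W, 68.00° W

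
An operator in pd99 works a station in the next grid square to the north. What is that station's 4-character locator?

PE90

Latitude square 9; +1 → 10, wraps to 0, carry into field.
Latitude field D = 3; +1 → 4 = E.
The longitude characters are unchanged.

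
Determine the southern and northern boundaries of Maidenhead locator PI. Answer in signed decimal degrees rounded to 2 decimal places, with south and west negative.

-10.00, 0.00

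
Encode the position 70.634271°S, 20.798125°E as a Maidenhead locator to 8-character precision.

Add 180° to longitude and 90° to latitude: 200.79812, 19.36573.
Field (20°×10°, letters A–R): lon ⌊200.79812/20⌋ = 10 → K; lat ⌊19.36573/10⌋ = 1 → B.
Square (2°×1°, digits 0–9): lon ⌊0.79812/2⌋ = 0; lat ⌊9.36573/1⌋ = 9.
Subsquare (5′×2.5′, letters a–x): lon ⌊0.79812/0.0833333⌋ = 9 → j; lat ⌊0.36573/0.0416667⌋ = 8 → i.
Extended square (30″×15″, digits 0–9): lon ⌊0.04812/0.00833333⌋ = 5; lat ⌊0.03240/0.00416667⌋ = 7.

KB09ji57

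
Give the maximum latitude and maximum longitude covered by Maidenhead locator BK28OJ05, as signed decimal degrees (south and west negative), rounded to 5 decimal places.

Field B=1, K=10: +1·20° lon, +10·10° lat → SW at lon -160°, lat 10°.
Square 2, 8: +2·2° lon, +8·1° lat → SW at lon -156°, lat 18°.
Subsquare o=14, j=9: +14·0.0833333° lon, +9·0.0416667° lat → SW at lon -154.833°, lat 18.375°.
Extended square 0, 5: +0·0.00833333° lon, +5·0.00416667° lat → SW at lon -154.833°, lat 18.3958°.
Cell spans 0.00833333° lon × 0.00416667° lat. NE corner is SW corner plus one full cell.
latitude 18.40000, longitude -154.82500.

18.40000, -154.82500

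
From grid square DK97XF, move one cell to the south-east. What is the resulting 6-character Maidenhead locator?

Longitude subsquare x = 23; +1 → 24, wraps to 0 = a, carry into square.
Longitude square 9; +1 → 10, wraps to 0, carry into field.
Longitude field D = 3; +1 → 4 = E.
Latitude subsquare f = 5; −1 → 4 = e.

EK07ae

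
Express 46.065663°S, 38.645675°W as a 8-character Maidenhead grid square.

Add 180° to longitude and 90° to latitude: 141.35433, 43.93434.
Field: 141.35433/20 → 7 → H, 43.93434/10 → 4 → E; chars HE.
Square: 1.35433/2 → 0, 3.93434/1 → 3; chars 03.
Subsquare: 1.35433/0.0833333 → 16 → q, 0.93434/0.0416667 → 22 → w; chars qw.
Extended square: 0.02099/0.00833333 → 2, 0.01767/0.00416667 → 4; chars 24.

HE03qw24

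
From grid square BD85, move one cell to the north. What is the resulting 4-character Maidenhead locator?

BD86

Latitude square 5; +1 → 6.
The longitude characters are unchanged.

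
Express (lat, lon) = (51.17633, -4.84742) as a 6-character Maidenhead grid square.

IO71ne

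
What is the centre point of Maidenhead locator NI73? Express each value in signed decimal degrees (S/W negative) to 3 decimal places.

-6.500, 95.000

Field N=13, I=8: +13·20° lon, +8·10° lat → SW at lon 80°, lat -10°.
Square 7, 3: +7·2° lon, +3·1° lat → SW at lon 94°, lat -7°.
Cell spans 2° lon × 1° lat. Centre is SW corner plus half of each.
latitude -6.500, longitude 95.000.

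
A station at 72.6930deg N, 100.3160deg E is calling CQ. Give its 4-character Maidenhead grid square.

OQ02

Offset from 180°W / 90°S: lon 280.32°, lat 162.69°.
Field (20°×10°, letters A–R): lon ⌊280.32/20⌋ = 14 → O; lat ⌊162.69/10⌋ = 16 → Q.
Square (2°×1°, digits 0–9): lon ⌊0.32/2⌋ = 0; lat ⌊2.69/1⌋ = 2.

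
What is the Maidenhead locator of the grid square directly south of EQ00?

Latitude square 0; −1 → -1, wraps to 9, carry into field.
Latitude field Q = 16; −1 → 15 = P.
The longitude characters are unchanged.

EP09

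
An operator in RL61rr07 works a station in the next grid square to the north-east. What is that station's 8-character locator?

RL61rr18

Longitude extended square 0; +1 → 1.
Latitude extended square 7; +1 → 8.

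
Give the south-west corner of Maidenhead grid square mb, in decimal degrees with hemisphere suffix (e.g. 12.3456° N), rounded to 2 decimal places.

80.00° S, 60.00° E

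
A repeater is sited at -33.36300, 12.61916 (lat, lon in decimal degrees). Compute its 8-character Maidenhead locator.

JF66hp42

Shift to the Maidenhead origin (180°W, 90°S): lon 192.61916, lat 56.63700.
Field (20°×10°, letters A–R): lon ⌊192.61916/20⌋ = 9 → J; lat ⌊56.63700/10⌋ = 5 → F.
Square (2°×1°, digits 0–9): lon ⌊12.61916/2⌋ = 6; lat ⌊6.63700/1⌋ = 6.
Subsquare (5′×2.5′, letters a–x): lon ⌊0.61916/0.0833333⌋ = 7 → h; lat ⌊0.63700/0.0416667⌋ = 15 → p.
Extended square (30″×15″, digits 0–9): lon ⌊0.03583/0.00833333⌋ = 4; lat ⌊0.01200/0.00416667⌋ = 2.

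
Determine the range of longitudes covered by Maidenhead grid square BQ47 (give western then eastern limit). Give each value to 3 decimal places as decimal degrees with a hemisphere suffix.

152.000° W, 150.000° W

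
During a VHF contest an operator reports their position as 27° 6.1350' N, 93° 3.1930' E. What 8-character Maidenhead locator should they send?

NL67mc64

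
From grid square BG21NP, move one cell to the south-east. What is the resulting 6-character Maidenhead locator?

BG21oo

Longitude subsquare n = 13; +1 → 14 = o.
Latitude subsquare p = 15; −1 → 14 = o.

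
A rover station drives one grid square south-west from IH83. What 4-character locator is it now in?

IH72

Longitude square 8; −1 → 7.
Latitude square 3; −1 → 2.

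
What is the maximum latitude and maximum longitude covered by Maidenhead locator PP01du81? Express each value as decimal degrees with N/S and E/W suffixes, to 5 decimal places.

Field P=15, P=15: +15·20° lon, +15·10° lat → SW at lon 120°, lat 60°.
Square 0, 1: +0·2° lon, +1·1° lat → SW at lon 120°, lat 61°.
Subsquare d=3, u=20: +3·0.0833333° lon, +20·0.0416667° lat → SW at lon 120.25°, lat 61.8333°.
Extended square 8, 1: +8·0.00833333° lon, +1·0.00416667° lat → SW at lon 120.317°, lat 61.8375°.
Cell spans 0.00833333° lon × 0.00416667° lat. NE corner is SW corner plus one full cell.
latitude 61.84167° N, longitude 120.32500° E.

61.84167° N, 120.32500° E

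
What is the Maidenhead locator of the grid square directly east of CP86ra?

CP86sa

Longitude subsquare r = 17; +1 → 18 = s.
The latitude characters are unchanged.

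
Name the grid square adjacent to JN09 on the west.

IN99

Longitude square 0; −1 → -1, wraps to 9, carry into field.
Longitude field J = 9; −1 → 8 = I.
The latitude characters are unchanged.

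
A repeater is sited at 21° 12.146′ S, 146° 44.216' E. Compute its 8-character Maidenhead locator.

Offset from 180°W / 90°S: lon 326.73693°, lat 68.79757°.
Field: 326.73693/20 → 16 → Q, 68.79757/10 → 6 → G; chars QG.
Square: 6.73693/2 → 3, 8.79757/1 → 8; chars 38.
Subsquare: 0.73693/0.0833333 → 8 → i, 0.79757/0.0416667 → 19 → t; chars it.
Extended square: 0.07027/0.00833333 → 8, 0.00590/0.00416667 → 1; chars 81.

QG38it81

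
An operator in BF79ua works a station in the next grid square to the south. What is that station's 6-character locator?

BF78ux

Latitude subsquare a = 0; −1 → -1, wraps to 23 = x, carry into square.
Latitude square 9; −1 → 8.
The longitude characters are unchanged.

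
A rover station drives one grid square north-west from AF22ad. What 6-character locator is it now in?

Longitude subsquare a = 0; −1 → -1, wraps to 23 = x, carry into square.
Longitude square 2; −1 → 1.
Latitude subsquare d = 3; +1 → 4 = e.

AF12xe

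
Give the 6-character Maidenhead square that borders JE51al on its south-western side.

JE41xk

Longitude subsquare a = 0; −1 → -1, wraps to 23 = x, carry into square.
Longitude square 5; −1 → 4.
Latitude subsquare l = 11; −1 → 10 = k.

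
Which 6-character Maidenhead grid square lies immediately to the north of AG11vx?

Latitude subsquare x = 23; +1 → 24, wraps to 0 = a, carry into square.
Latitude square 1; +1 → 2.
The longitude characters are unchanged.

AG12va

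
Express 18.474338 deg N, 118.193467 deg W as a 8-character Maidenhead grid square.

DK08vl63

Offset from 180°W / 90°S: lon 61.80653°, lat 108.47434°.
Field: lon ⌊61.80653/20⌋ = 3 → D; lat ⌊108.47434/10⌋ = 10 → K.
Square: lon ⌊1.80653/2⌋ = 0; lat ⌊8.47434/1⌋ = 8.
Subsquare: lon ⌊1.80653/0.0833333⌋ = 21 → v; lat ⌊0.47434/0.0416667⌋ = 11 → l.
Extended square: lon ⌊0.05653/0.00833333⌋ = 6; lat ⌊0.01600/0.00416667⌋ = 3.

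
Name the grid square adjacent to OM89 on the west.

OM79

Longitude square 8; −1 → 7.
The latitude characters are unchanged.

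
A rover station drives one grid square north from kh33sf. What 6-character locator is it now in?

Latitude subsquare f = 5; +1 → 6 = g.
The longitude characters are unchanged.

KH33sg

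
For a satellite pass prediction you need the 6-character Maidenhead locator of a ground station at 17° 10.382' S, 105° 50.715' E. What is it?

OH22wt

Offset from 180°W / 90°S: lon 285.8452°, lat 72.8270°.
Field: 285.8452/20 → 14 → O, 72.8270/10 → 7 → H; chars OH.
Square: 5.8452/2 → 2, 2.8270/1 → 2; chars 22.
Subsquare: 1.8452/0.0833333 → 22 → w, 0.8270/0.0416667 → 19 → t; chars wt.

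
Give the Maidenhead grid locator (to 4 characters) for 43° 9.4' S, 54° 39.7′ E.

LE76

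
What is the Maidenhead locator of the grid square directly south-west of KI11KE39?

Longitude extended square 3; −1 → 2.
Latitude extended square 9; −1 → 8.

KI11ke28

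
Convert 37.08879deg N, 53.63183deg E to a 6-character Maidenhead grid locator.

Offset from 180°W / 90°S: lon 233.6318°, lat 127.0888°.
Field: 233.6318/20 → 11 → L, 127.0888/10 → 12 → M; chars LM.
Square: 13.6318/2 → 6, 7.0888/1 → 7; chars 67.
Subsquare: 1.6318/0.0833333 → 19 → t, 0.0888/0.0416667 → 2 → c; chars tc.

LM67tc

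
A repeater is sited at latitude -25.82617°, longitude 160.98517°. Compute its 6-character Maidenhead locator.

RG04le

Shift to the Maidenhead origin (180°W, 90°S): lon 340.9852, lat 64.1738.
Field: 340.9852/20 → 17 → R, 64.1738/10 → 6 → G; chars RG.
Square: 0.9852/2 → 0, 4.1738/1 → 4; chars 04.
Subsquare: 0.9852/0.0833333 → 11 → l, 0.1738/0.0416667 → 4 → e; chars le.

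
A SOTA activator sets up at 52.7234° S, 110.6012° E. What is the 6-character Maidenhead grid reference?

OD57hg

Shift to the Maidenhead origin (180°W, 90°S): lon 290.6012, lat 37.2766.
Field (20°×10°, letters A–R): lon ⌊290.6012/20⌋ = 14 → O; lat ⌊37.2766/10⌋ = 3 → D.
Square (2°×1°, digits 0–9): lon ⌊10.6012/2⌋ = 5; lat ⌊7.2766/1⌋ = 7.
Subsquare (5′×2.5′, letters a–x): lon ⌊0.6012/0.0833333⌋ = 7 → h; lat ⌊0.2766/0.0416667⌋ = 6 → g.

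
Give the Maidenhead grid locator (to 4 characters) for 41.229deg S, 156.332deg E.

Offset from 180°W / 90°S: lon 336.33°, lat 48.77°.
Field (20°×10°, letters A–R): 336.33/20 → 16 → Q, 48.77/10 → 4 → E; chars QE.
Square (2°×1°, digits 0–9): 16.33/2 → 8, 8.77/1 → 8; chars 88.

QE88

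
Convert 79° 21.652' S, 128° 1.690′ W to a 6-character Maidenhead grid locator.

CB50xp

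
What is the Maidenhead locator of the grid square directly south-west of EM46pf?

EM46oe

Longitude subsquare p = 15; −1 → 14 = o.
Latitude subsquare f = 5; −1 → 4 = e.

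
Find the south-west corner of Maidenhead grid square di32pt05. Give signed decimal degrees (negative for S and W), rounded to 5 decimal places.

-7.18750, -112.75000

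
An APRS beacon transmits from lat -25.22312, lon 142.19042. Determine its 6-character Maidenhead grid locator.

Offset from 180°W / 90°S: lon 322.1904°, lat 64.7769°.
Field: lon ⌊322.1904/20⌋ = 16 → Q; lat ⌊64.7769/10⌋ = 6 → G.
Square: lon ⌊2.1904/2⌋ = 1; lat ⌊4.7769/1⌋ = 4.
Subsquare: lon ⌊0.1904/0.0833333⌋ = 2 → c; lat ⌊0.7769/0.0416667⌋ = 18 → s.

QG14cs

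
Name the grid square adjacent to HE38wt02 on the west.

Longitude extended square 0; −1 → -1, wraps to 9, carry into subsquare.
Longitude subsquare w = 22; −1 → 21 = v.
The latitude characters are unchanged.

HE38vt92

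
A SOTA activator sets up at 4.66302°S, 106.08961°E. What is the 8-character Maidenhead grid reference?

OI35bi00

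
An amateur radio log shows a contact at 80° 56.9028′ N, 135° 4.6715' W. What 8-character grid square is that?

CR20lw07

Offset from 180°W / 90°S: lon 44.92214°, lat 170.94838°.
Field: lon ⌊44.92214/20⌋ = 2 → C; lat ⌊170.94838/10⌋ = 17 → R.
Square: lon ⌊4.92214/2⌋ = 2; lat ⌊0.94838/1⌋ = 0.
Subsquare: lon ⌊0.92214/0.0833333⌋ = 11 → l; lat ⌊0.94838/0.0416667⌋ = 22 → w.
Extended square: lon ⌊0.00548/0.00833333⌋ = 0; lat ⌊0.03171/0.00416667⌋ = 7.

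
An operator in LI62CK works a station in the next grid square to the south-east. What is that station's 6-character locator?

LI62dj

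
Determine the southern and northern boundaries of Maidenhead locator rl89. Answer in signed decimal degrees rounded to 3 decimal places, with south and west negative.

Field R=17, L=11: +17·20° lon, +11·10° lat → SW at lon 160°, lat 20°.
Square 8, 9: +8·2° lon, +9·1° lat → SW at lon 176°, lat 29°.
Cell spans 2° lon × 1° lat.
south 29.000, north 30.000.

29.000, 30.000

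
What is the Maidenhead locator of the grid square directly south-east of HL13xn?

HL23am

Longitude subsquare x = 23; +1 → 24, wraps to 0 = a, carry into square.
Longitude square 1; +1 → 2.
Latitude subsquare n = 13; −1 → 12 = m.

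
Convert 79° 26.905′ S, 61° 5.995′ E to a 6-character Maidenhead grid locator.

Offset from 180°W / 90°S: lon 241.0999°, lat 10.5516°.
Field (20°×10°, letters A–R): lon ⌊241.0999/20⌋ = 12 → M; lat ⌊10.5516/10⌋ = 1 → B.
Square (2°×1°, digits 0–9): lon ⌊1.0999/2⌋ = 0; lat ⌊0.5516/1⌋ = 0.
Subsquare (5′×2.5′, letters a–x): lon ⌊1.0999/0.0833333⌋ = 13 → n; lat ⌊0.5516/0.0416667⌋ = 13 → n.

MB00nn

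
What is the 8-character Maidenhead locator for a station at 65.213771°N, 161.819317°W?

AP95cf11

Offset from 180°W / 90°S: lon 18.18068°, lat 155.21377°.
Field: 18.18068/20 → 0 → A, 155.21377/10 → 15 → P; chars AP.
Square: 18.18068/2 → 9, 5.21377/1 → 5; chars 95.
Subsquare: 0.18068/0.0833333 → 2 → c, 0.21377/0.0416667 → 5 → f; chars cf.
Extended square: 0.01402/0.00833333 → 1, 0.00544/0.00416667 → 1; chars 11.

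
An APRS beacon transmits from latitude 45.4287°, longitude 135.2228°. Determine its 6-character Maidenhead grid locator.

PN75ok

Shift to the Maidenhead origin (180°W, 90°S): lon 315.2228, lat 135.4287.
Field (20°×10°, letters A–R): lon ⌊315.2228/20⌋ = 15 → P; lat ⌊135.4287/10⌋ = 13 → N.
Square (2°×1°, digits 0–9): lon ⌊15.2228/2⌋ = 7; lat ⌊5.4287/1⌋ = 5.
Subsquare (5′×2.5′, letters a–x): lon ⌊1.2228/0.0833333⌋ = 14 → o; lat ⌊0.4287/0.0416667⌋ = 10 → k.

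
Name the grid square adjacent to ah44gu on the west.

Longitude subsquare g = 6; −1 → 5 = f.
The latitude characters are unchanged.

AH44fu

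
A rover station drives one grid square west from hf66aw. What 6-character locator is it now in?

HF56xw

Longitude subsquare a = 0; −1 → -1, wraps to 23 = x, carry into square.
Longitude square 6; −1 → 5.
The latitude characters are unchanged.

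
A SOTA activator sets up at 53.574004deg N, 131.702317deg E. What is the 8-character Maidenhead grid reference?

PO53un47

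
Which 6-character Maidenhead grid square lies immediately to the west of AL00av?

RL90xv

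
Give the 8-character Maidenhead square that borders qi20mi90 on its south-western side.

QI20mh89

Longitude extended square 9; −1 → 8.
Latitude extended square 0; −1 → -1, wraps to 9, carry into subsquare.
Latitude subsquare i = 8; −1 → 7 = h.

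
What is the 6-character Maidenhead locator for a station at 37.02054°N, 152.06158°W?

BM37xa

Add 180° to longitude and 90° to latitude: 27.9384, 127.0205.
Field: lon ⌊27.9384/20⌋ = 1 → B; lat ⌊127.0205/10⌋ = 12 → M.
Square: lon ⌊7.9384/2⌋ = 3; lat ⌊7.0205/1⌋ = 7.
Subsquare: lon ⌊1.9384/0.0833333⌋ = 23 → x; lat ⌊0.0205/0.0416667⌋ = 0 → a.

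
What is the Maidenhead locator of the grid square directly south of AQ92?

Latitude square 2; −1 → 1.
The longitude characters are unchanged.

AQ91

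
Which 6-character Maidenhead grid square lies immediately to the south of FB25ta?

FB24tx

Latitude subsquare a = 0; −1 → -1, wraps to 23 = x, carry into square.
Latitude square 5; −1 → 4.
The longitude characters are unchanged.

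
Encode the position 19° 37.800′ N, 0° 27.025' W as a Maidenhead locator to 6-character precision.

Add 180° to longitude and 90° to latitude: 179.5496, 109.6300.
Field: 179.5496/20 → 8 → I, 109.6300/10 → 10 → K; chars IK.
Square: 19.5496/2 → 9, 9.6300/1 → 9; chars 99.
Subsquare: 1.5496/0.0833333 → 18 → s, 0.6300/0.0416667 → 15 → p; chars sp.

IK99sp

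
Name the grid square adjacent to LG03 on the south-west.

KG92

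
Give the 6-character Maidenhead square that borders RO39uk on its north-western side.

Longitude subsquare u = 20; −1 → 19 = t.
Latitude subsquare k = 10; +1 → 11 = l.

RO39tl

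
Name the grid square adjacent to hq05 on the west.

Longitude square 0; −1 → -1, wraps to 9, carry into field.
Longitude field H = 7; −1 → 6 = G.
The latitude characters are unchanged.

GQ95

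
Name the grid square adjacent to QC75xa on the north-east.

QC85ab

Longitude subsquare x = 23; +1 → 24, wraps to 0 = a, carry into square.
Longitude square 7; +1 → 8.
Latitude subsquare a = 0; +1 → 1 = b.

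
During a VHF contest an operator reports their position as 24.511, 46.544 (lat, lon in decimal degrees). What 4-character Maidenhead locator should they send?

LL34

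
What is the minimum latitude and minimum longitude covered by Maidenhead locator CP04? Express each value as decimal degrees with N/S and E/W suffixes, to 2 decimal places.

64.00° N, 140.00° W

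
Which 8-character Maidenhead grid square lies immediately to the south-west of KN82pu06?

KN82ou95

Longitude extended square 0; −1 → -1, wraps to 9, carry into subsquare.
Longitude subsquare p = 15; −1 → 14 = o.
Latitude extended square 6; −1 → 5.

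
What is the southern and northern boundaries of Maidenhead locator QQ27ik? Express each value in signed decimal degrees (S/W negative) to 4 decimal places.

Field Q=16, Q=16: +16·20° lon, +16·10° lat → SW at lon 140°, lat 70°.
Square 2, 7: +2·2° lon, +7·1° lat → SW at lon 144°, lat 77°.
Subsquare i=8, k=10: +8·0.0833333° lon, +10·0.0416667° lat → SW at lon 144.667°, lat 77.4167°.
Cell spans 0.0833333° lon × 0.0416667° lat.
south 77.4167, north 77.4583.

77.4167, 77.4583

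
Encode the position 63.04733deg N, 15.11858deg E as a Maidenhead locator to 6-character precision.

JP73nb

Add 180° to longitude and 90° to latitude: 195.1186, 153.0473.
Field: 195.1186/20 → 9 → J, 153.0473/10 → 15 → P; chars JP.
Square: 15.1186/2 → 7, 3.0473/1 → 3; chars 73.
Subsquare: 1.1186/0.0833333 → 13 → n, 0.0473/0.0416667 → 1 → b; chars nb.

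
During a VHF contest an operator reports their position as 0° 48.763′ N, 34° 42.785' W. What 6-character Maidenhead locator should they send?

HJ20pt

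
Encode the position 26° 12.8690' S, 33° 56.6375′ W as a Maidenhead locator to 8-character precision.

Shift to the Maidenhead origin (180°W, 90°S): lon 146.05604, lat 63.78552.
Field: lon ⌊146.05604/20⌋ = 7 → H; lat ⌊63.78552/10⌋ = 6 → G.
Square: lon ⌊6.05604/2⌋ = 3; lat ⌊3.78552/1⌋ = 3.
Subsquare: lon ⌊0.05604/0.0833333⌋ = 0 → a; lat ⌊0.78552/0.0416667⌋ = 18 → s.
Extended square: lon ⌊0.05604/0.00833333⌋ = 6; lat ⌊0.03552/0.00416667⌋ = 8.

HG33as68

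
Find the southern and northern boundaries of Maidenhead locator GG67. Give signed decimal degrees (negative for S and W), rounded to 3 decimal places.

Field G=6, G=6: +6·20° lon, +6·10° lat → SW at lon -60°, lat -30°.
Square 6, 7: +6·2° lon, +7·1° lat → SW at lon -48°, lat -23°.
Cell spans 2° lon × 1° lat.
south -23.000, north -22.000.

-23.000, -22.000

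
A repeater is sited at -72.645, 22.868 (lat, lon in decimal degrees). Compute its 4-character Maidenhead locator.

Shift to the Maidenhead origin (180°W, 90°S): lon 202.87, lat 17.36.
Field (20°×10°, letters A–R): lon ⌊202.87/20⌋ = 10 → K; lat ⌊17.36/10⌋ = 1 → B.
Square (2°×1°, digits 0–9): lon ⌊2.87/2⌋ = 1; lat ⌊7.36/1⌋ = 7.

KB17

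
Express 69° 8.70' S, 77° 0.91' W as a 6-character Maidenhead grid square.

FC10lu

Offset from 180°W / 90°S: lon 102.9848°, lat 20.8550°.
Field (20°×10°, letters A–R): lon ⌊102.9848/20⌋ = 5 → F; lat ⌊20.8550/10⌋ = 2 → C.
Square (2°×1°, digits 0–9): lon ⌊2.9848/2⌋ = 1; lat ⌊0.8550/1⌋ = 0.
Subsquare (5′×2.5′, letters a–x): lon ⌊0.9848/0.0833333⌋ = 11 → l; lat ⌊0.8550/0.0416667⌋ = 20 → u.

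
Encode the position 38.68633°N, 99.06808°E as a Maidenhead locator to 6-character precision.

NM98mq

Shift to the Maidenhead origin (180°W, 90°S): lon 279.0681, lat 128.6863.
Field: 279.0681/20 → 13 → N, 128.6863/10 → 12 → M; chars NM.
Square: 19.0681/2 → 9, 8.6863/1 → 8; chars 98.
Subsquare: 1.0681/0.0833333 → 12 → m, 0.6863/0.0416667 → 16 → q; chars mq.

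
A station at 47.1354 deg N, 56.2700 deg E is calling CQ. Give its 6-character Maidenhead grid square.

LN87dd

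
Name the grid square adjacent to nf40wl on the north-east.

NF40xm

Longitude subsquare w = 22; +1 → 23 = x.
Latitude subsquare l = 11; +1 → 12 = m.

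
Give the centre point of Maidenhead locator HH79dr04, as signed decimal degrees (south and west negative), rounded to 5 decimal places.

Field H=7, H=7: +7·20° lon, +7·10° lat → SW at lon -40°, lat -20°.
Square 7, 9: +7·2° lon, +9·1° lat → SW at lon -26°, lat -11°.
Subsquare d=3, r=17: +3·0.0833333° lon, +17·0.0416667° lat → SW at lon -25.75°, lat -10.2917°.
Extended square 0, 4: +0·0.00833333° lon, +4·0.00416667° lat → SW at lon -25.75°, lat -10.275°.
Cell spans 0.00833333° lon × 0.00416667° lat. Centre is SW corner plus half of each.
latitude -10.27292, longitude -25.74583.

-10.27292, -25.74583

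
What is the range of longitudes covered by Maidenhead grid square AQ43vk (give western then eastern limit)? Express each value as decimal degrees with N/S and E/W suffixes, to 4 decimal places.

170.2500° W, 170.1667° W

Field A=0, Q=16: +0·20° lon, +16·10° lat → SW at lon -180°, lat 70°.
Square 4, 3: +4·2° lon, +3·1° lat → SW at lon -172°, lat 73°.
Subsquare v=21, k=10: +21·0.0833333° lon, +10·0.0416667° lat → SW at lon -170.25°, lat 73.4167°.
Cell spans 0.0833333° lon × 0.0416667° lat.
west 170.2500° W, east 170.1667° W.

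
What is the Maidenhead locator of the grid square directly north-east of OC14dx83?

OC14dx94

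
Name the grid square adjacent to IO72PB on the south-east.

Longitude subsquare p = 15; +1 → 16 = q.
Latitude subsquare b = 1; −1 → 0 = a.

IO72qa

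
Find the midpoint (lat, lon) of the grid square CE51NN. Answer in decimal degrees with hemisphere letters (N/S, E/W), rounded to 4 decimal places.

48.4375° S, 128.8750° W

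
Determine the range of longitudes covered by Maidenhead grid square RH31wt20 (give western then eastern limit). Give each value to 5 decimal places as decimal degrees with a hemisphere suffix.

Field R=17, H=7: +17·20° lon, +7·10° lat → SW at lon 160°, lat -20°.
Square 3, 1: +3·2° lon, +1·1° lat → SW at lon 166°, lat -19°.
Subsquare w=22, t=19: +22·0.0833333° lon, +19·0.0416667° lat → SW at lon 167.833°, lat -18.2083°.
Extended square 2, 0: +2·0.00833333° lon, +0·0.00416667° lat → SW at lon 167.85°, lat -18.2083°.
Cell spans 0.00833333° lon × 0.00416667° lat.
west 167.85000° E, east 167.85833° E.

167.85000° E, 167.85833° E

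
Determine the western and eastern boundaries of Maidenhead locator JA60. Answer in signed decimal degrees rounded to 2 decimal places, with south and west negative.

Field J=9, A=0: +9·20° lon, +0·10° lat → SW at lon 0°, lat -90°.
Square 6, 0: +6·2° lon, +0·1° lat → SW at lon 12°, lat -90°.
Cell spans 2° lon × 1° lat.
west 12.00, east 14.00.

12.00, 14.00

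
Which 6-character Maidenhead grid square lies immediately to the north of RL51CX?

RL52ca

Latitude subsquare x = 23; +1 → 24, wraps to 0 = a, carry into square.
Latitude square 1; +1 → 2.
The longitude characters are unchanged.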